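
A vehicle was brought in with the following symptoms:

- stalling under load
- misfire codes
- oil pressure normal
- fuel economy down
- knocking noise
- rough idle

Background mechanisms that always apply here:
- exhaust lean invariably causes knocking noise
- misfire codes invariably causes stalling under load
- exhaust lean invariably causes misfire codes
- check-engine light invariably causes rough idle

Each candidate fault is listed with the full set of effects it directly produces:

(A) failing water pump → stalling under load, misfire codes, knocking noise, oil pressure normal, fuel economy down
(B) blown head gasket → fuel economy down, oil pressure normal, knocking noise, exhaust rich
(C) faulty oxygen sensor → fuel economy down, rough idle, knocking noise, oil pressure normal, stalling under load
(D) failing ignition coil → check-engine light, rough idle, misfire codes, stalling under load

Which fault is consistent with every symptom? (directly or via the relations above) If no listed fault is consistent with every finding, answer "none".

none

Testing each hypothesis:
(A) failing water pump — stalling under load match; misfire codes match; oil pressure normal match; fuel economy down match; knocking noise match; rough idle miss
(B) blown head gasket — does not account for stalling under load, misfire codes, rough idle
(C) faulty oxygen sensor — stalling under load match; misfire codes miss; oil pressure normal match; fuel economy down match; knocking noise match; rough idle match
(D) failing ignition coil — stalling under load match; misfire codes match; oil pressure normal miss; fuel economy down miss; knocking noise miss; rough idle match
No candidate is consistent with all observations.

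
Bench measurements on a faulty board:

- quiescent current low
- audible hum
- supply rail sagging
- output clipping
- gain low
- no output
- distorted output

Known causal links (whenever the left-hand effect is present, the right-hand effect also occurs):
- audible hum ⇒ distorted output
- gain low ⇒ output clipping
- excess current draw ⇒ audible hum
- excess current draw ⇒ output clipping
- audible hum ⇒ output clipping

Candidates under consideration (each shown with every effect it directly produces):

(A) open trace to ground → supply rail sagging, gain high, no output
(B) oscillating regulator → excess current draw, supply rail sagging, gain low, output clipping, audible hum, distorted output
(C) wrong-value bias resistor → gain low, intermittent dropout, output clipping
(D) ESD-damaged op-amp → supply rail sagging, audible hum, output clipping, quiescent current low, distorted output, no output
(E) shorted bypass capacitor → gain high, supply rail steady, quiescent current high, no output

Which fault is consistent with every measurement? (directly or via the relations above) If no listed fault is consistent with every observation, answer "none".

none

For each candidate, compare predicted effects to what was observed:
(A) open trace to ground — quiescent current low miss; audible hum miss; supply rail sagging match; output clipping miss; gain low miss; no output match; distorted output miss
(B) oscillating regulator — quiescent current low miss; audible hum match; supply rail sagging match; output clipping match; gain low match; no output miss; distorted output match
(C) wrong-value bias resistor — quiescent current low miss; audible hum miss; supply rail sagging miss; output clipping match; gain low match; no output miss; distorted output miss
(D) ESD-damaged op-amp — quiescent current low match; audible hum match; supply rail sagging match; output clipping match; gain low miss; no output match; distorted output match
(E) shorted bypass capacitor — fails on quiescent current low, audible hum, supply rail sagging, output clipping, gain low, distorted output (predicts quiescent current high, not quiescent current low; predicts supply rail steady, not supply rail sagging; predicts gain high, not gain low)
None of the listed candidates fits everything.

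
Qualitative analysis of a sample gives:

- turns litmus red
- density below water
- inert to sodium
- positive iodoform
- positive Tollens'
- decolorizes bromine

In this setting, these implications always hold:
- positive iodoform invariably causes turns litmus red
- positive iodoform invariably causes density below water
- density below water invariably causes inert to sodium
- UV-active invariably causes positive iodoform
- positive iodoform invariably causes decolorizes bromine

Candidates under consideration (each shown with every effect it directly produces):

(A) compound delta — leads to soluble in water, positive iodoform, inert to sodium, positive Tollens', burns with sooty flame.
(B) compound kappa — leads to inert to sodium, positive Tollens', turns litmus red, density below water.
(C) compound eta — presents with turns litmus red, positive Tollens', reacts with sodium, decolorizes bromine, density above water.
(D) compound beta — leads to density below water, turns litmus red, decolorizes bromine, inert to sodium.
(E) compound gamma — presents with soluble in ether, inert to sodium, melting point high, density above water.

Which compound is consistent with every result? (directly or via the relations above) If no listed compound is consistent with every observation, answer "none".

A

Testing each hypothesis:
(A) compound delta — accounts for every observation (turns litmus red by positive iodoform → turns litmus red)
(B) compound kappa — turns litmus red +; density below water +; inert to sodium +; positive iodoform -; positive Tollens' +; decolorizes bromine -
(C) compound eta — fails on density below water, inert to sodium, positive iodoform (predicts density above water, not density below water; predicts reacts with sodium, not inert to sodium)
(D) compound beta — turns litmus red +; density below water +; inert to sodium +; positive iodoform -; positive Tollens' -; decolorizes bromine +
(E) compound gamma — fails on turns litmus red, density below water, positive iodoform, positive Tollens', decolorizes bromine (predicts density above water, not density below water)
Only (A) is consistent with every observation.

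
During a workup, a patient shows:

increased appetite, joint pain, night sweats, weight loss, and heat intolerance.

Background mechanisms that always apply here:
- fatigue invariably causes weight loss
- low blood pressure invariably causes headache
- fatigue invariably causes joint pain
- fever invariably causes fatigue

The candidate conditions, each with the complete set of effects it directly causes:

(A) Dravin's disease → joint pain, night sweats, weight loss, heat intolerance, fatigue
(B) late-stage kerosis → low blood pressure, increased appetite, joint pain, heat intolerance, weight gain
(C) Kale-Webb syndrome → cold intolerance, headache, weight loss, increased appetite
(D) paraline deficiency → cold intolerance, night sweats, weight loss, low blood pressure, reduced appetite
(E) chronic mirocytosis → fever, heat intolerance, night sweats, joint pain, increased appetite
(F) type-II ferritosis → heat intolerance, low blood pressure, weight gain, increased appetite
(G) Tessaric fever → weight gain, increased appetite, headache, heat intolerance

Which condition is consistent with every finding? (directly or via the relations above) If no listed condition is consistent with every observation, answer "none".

E

Per-candidate check:
(A) Dravin's disease — increased appetite miss; joint pain match; night sweats match; weight loss match; heat intolerance match
(B) late-stage kerosis — fails on night sweats, weight loss (predicts weight gain, not weight loss)
(C) Kale-Webb syndrome — increased appetite match; joint pain miss; night sweats miss; weight loss match; heat intolerance miss
(D) paraline deficiency — fails on increased appetite, joint pain, heat intolerance (predicts reduced appetite, not increased appetite; predicts cold intolerance, not heat intolerance)
(E) chronic mirocytosis — increased appetite match; joint pain match; night sweats match; weight loss match (via fever → fatigue → weight loss); heat intolerance match
(F) type-II ferritosis — increased appetite match; joint pain miss; night sweats miss; weight loss miss; heat intolerance match
(G) Tessaric fever — fails on joint pain, night sweats, weight loss (predicts weight gain, not weight loss)
(E) is the only candidate with no mismatches.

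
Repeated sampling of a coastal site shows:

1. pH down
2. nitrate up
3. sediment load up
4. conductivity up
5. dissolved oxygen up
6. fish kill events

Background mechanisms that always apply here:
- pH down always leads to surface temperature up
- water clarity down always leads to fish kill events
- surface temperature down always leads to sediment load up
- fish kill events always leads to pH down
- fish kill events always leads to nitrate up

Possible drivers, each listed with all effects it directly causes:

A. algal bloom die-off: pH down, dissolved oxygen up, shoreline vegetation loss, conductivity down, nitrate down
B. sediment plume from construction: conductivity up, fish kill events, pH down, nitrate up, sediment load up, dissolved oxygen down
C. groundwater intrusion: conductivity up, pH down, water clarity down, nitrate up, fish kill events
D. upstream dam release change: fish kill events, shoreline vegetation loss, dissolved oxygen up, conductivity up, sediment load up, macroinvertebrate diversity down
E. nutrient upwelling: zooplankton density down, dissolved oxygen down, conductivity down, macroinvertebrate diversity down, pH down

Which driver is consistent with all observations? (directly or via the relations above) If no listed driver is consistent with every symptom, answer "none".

Checking each candidate against the observations:
(A) algal bloom die-off — pH down yes; nitrate up NO; sediment load up NO; conductivity up NO; dissolved oxygen up yes; fish kill events NO
(B) sediment plume from construction — pH down yes; nitrate up yes; sediment load up yes; conductivity up yes; dissolved oxygen up NO; fish kill events yes
(C) groundwater intrusion — pH down yes; nitrate up yes; sediment load up NO; conductivity up yes; dissolved oxygen up NO; fish kill events yes
(D) upstream dam release change — accounts for every observation (pH down through fish kill events → pH down)
(E) nutrient upwelling — fails on nitrate up, sediment load up, conductivity up, dissolved oxygen up, fish kill events (predicts conductivity down, not conductivity up; predicts dissolved oxygen down, not dissolved oxygen up)
(D) is the only candidate with no mismatches.

D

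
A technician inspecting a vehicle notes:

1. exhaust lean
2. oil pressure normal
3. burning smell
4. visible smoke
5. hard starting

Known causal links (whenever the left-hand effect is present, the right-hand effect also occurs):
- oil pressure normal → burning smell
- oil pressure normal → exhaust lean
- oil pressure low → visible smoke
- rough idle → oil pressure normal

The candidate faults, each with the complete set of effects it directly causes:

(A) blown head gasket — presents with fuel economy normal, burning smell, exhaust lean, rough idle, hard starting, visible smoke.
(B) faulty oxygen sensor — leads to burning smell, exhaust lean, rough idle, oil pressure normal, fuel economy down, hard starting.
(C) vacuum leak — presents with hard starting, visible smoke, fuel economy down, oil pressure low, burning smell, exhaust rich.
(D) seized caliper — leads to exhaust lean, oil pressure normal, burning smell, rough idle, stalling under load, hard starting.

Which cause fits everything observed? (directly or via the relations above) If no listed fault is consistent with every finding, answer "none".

Testing each hypothesis:
(A) blown head gasket — accounts for every observation (oil pressure normal through rough idle → oil pressure normal)
(B) faulty oxygen sensor — exhaust lean yes; oil pressure normal yes; burning smell yes; visible smoke NO; hard starting yes
(C) vacuum leak — fails on exhaust lean, oil pressure normal (predicts exhaust rich, not exhaust lean; predicts oil pressure low, not oil pressure normal)
(D) seized caliper — does not account for visible smoke
Only (A) is consistent with every observation.

A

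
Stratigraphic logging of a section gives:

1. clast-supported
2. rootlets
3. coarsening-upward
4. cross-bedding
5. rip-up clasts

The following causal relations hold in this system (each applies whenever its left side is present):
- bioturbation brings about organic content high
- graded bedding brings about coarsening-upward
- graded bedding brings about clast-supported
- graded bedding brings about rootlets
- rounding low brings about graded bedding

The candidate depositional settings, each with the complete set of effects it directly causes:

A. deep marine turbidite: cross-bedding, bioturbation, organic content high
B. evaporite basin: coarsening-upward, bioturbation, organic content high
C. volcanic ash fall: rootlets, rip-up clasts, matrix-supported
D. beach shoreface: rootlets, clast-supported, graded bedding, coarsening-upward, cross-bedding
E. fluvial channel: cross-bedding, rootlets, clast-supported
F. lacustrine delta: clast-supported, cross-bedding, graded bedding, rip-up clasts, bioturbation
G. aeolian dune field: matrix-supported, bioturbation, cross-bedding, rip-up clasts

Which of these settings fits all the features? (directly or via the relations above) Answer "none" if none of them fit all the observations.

F

For each candidate, compare predicted effects to what was observed:
(A) deep marine turbidite — clast-supported miss; rootlets miss; coarsening-upward miss; cross-bedding match; rip-up clasts miss
(B) evaporite basin — does not account for clast-supported, rootlets, cross-bedding, rip-up clasts
(C) volcanic ash fall — clast-supported miss; rootlets match; coarsening-upward miss; cross-bedding miss; rip-up clasts match
(D) beach shoreface — clast-supported match; rootlets match; coarsening-upward match; cross-bedding match; rip-up clasts miss
(E) fluvial channel — does not account for coarsening-upward, rip-up clasts
(F) lacustrine delta — accounts for every observation (rootlets by graded bedding → rootlets)
(G) aeolian dune field — clast-supported miss; rootlets miss; coarsening-upward miss; cross-bedding match; rip-up clasts match
(F) alone accounts for all the evidence.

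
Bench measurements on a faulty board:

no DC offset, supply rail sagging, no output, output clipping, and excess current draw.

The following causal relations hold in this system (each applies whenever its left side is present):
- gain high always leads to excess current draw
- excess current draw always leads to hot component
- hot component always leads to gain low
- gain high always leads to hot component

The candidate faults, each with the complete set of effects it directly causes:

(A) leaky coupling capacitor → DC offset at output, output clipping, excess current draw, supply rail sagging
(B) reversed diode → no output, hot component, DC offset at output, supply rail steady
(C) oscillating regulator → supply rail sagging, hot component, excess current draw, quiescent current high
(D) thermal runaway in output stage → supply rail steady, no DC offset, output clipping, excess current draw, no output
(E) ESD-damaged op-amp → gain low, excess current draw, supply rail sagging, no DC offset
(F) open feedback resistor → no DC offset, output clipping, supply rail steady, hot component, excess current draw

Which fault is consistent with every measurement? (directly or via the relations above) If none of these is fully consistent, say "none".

Testing each hypothesis:
(A) leaky coupling capacitor — fails on no DC offset, no output (predicts DC offset at output, not no DC offset)
(B) reversed diode — no DC offset -; supply rail sagging -; no output +; output clipping -; excess current draw -
(C) oscillating regulator — does not account for no DC offset, no output, output clipping
(D) thermal runaway in output stage — no DC offset +; supply rail sagging -; no output +; output clipping +; excess current draw +
(E) ESD-damaged op-amp — does not account for no output, output clipping
(F) open feedback resistor — fails on supply rail sagging, no output (predicts supply rail steady, not supply rail sagging)
Every candidate fails on at least one observation.

none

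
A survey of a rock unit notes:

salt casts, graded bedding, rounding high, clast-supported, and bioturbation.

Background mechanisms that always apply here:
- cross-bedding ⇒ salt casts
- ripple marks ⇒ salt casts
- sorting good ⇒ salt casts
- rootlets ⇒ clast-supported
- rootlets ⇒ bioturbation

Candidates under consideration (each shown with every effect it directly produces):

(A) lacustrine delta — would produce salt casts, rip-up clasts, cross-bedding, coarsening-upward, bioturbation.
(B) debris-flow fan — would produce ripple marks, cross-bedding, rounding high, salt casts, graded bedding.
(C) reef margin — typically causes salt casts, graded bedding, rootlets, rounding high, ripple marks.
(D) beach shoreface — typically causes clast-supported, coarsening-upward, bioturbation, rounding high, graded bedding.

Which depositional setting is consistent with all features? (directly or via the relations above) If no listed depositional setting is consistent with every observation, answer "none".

C

Per-candidate check:
(A) lacustrine delta — salt casts +; graded bedding -; rounding high -; clast-supported -; bioturbation +
(B) debris-flow fan — salt casts +; graded bedding +; rounding high +; clast-supported -; bioturbation -
(C) reef margin — salt casts +; graded bedding +; rounding high +; clast-supported + (by rootlets → clast-supported); bioturbation + (by rootlets → bioturbation)
(D) beach shoreface — salt casts -; graded bedding +; rounding high +; clast-supported +; bioturbation +
(C) alone accounts for all the evidence.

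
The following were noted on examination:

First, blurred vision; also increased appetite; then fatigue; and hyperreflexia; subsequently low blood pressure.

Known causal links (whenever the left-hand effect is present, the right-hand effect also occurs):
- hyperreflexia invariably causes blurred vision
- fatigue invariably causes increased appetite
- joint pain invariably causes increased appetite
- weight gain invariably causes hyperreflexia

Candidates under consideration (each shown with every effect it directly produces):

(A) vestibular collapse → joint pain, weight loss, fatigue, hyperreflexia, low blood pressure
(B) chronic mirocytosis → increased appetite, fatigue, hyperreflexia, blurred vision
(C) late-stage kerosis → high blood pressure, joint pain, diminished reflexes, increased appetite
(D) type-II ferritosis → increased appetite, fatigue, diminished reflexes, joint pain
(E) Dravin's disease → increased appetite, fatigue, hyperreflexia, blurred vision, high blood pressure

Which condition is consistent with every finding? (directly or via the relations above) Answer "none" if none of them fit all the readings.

For each candidate, compare predicted effects to what was observed:
(A) vestibular collapse — blurred vision match (through hyperreflexia → blurred vision); increased appetite match (through joint pain → increased appetite); fatigue match; hyperreflexia match; low blood pressure match
(B) chronic mirocytosis — does not account for low blood pressure
(C) late-stage kerosis — blurred vision miss; increased appetite match; fatigue miss; hyperreflexia miss; low blood pressure miss
(D) type-II ferritosis — blurred vision miss; increased appetite match; fatigue match; hyperreflexia miss; low blood pressure miss
(E) Dravin's disease — fails on low blood pressure (predicts high blood pressure, not low blood pressure)
Only (A) is consistent with every observation.

A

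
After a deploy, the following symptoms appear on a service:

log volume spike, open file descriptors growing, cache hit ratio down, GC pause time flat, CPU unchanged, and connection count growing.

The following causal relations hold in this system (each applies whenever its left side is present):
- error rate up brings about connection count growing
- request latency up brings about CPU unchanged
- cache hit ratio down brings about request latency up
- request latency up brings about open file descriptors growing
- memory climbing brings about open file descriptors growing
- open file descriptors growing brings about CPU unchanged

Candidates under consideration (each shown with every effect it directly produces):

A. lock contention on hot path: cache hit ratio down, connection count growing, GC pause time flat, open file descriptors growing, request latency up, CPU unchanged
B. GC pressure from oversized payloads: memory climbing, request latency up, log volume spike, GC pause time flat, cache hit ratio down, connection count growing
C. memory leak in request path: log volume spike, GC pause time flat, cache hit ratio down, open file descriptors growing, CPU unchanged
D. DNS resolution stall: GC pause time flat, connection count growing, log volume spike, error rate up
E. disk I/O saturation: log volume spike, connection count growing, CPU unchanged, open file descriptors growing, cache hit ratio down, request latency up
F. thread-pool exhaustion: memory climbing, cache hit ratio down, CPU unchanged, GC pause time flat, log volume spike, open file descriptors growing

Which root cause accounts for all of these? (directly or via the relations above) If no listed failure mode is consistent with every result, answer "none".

Checking each candidate against the observations:
(A) lock contention on hot path — log volume spike -; open file descriptors growing +; cache hit ratio down +; GC pause time flat +; CPU unchanged +; connection count growing +
(B) GC pressure from oversized payloads — accounts for every observation (open file descriptors growing by request latency up → open file descriptors growing)
(C) memory leak in request path — log volume spike +; open file descriptors growing +; cache hit ratio down +; GC pause time flat +; CPU unchanged +; connection count growing -
(D) DNS resolution stall — log volume spike +; open file descriptors growing -; cache hit ratio down -; GC pause time flat +; CPU unchanged -; connection count growing +
(E) disk I/O saturation — does not account for GC pause time flat
(F) thread-pool exhaustion — does not account for connection count growing
Only (B) is consistent with every observation.

B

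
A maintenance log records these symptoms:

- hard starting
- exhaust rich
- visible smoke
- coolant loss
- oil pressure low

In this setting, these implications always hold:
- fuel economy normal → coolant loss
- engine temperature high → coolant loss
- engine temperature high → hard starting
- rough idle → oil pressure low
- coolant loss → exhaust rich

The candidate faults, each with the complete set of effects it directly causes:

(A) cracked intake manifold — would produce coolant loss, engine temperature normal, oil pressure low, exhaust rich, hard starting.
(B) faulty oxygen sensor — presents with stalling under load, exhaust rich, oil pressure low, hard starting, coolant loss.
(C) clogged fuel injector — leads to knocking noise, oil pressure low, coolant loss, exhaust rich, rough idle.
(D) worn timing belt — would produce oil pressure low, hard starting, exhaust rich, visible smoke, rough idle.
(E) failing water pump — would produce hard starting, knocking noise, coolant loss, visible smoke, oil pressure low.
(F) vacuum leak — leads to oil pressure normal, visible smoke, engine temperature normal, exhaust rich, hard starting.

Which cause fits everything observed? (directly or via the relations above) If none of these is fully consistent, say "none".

E

Testing each hypothesis:
(A) cracked intake manifold — hard starting yes; exhaust rich yes; visible smoke NO; coolant loss yes; oil pressure low yes
(B) faulty oxygen sensor — hard starting yes; exhaust rich yes; visible smoke NO; coolant loss yes; oil pressure low yes
(C) clogged fuel injector — does not account for hard starting, visible smoke
(D) worn timing belt — hard starting yes; exhaust rich yes; visible smoke yes; coolant loss NO; oil pressure low yes
(E) failing water pump — hard starting yes; exhaust rich yes (via coolant loss → exhaust rich); visible smoke yes; coolant loss yes; oil pressure low yes
(F) vacuum leak — hard starting yes; exhaust rich yes; visible smoke yes; coolant loss NO; oil pressure low NO
(E) alone accounts for all the evidence.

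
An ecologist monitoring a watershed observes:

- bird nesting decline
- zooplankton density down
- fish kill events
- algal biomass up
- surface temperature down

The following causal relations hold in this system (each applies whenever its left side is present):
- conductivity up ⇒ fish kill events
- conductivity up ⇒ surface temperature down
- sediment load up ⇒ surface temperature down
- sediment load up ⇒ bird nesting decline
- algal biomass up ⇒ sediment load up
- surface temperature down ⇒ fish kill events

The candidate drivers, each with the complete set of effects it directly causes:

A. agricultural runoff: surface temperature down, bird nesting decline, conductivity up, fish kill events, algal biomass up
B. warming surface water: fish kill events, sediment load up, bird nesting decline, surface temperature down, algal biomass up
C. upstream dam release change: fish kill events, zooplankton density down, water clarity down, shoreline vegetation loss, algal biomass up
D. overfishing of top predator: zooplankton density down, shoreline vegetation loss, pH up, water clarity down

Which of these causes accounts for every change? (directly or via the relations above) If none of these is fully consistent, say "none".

For each candidate, compare predicted effects to what was observed:
(A) agricultural runoff — does not account for zooplankton density down
(B) warming surface water — does not account for zooplankton density down
(C) upstream dam release change — bird nesting decline + (through algal biomass up → sediment load up → bird nesting decline); zooplankton density down +; fish kill events +; algal biomass up +; surface temperature down + (through algal biomass up → sediment load up → surface temperature down)
(D) overfishing of top predator — does not account for bird nesting decline, fish kill events, algal biomass up, surface temperature down
Only (C) is consistent with every observation.

C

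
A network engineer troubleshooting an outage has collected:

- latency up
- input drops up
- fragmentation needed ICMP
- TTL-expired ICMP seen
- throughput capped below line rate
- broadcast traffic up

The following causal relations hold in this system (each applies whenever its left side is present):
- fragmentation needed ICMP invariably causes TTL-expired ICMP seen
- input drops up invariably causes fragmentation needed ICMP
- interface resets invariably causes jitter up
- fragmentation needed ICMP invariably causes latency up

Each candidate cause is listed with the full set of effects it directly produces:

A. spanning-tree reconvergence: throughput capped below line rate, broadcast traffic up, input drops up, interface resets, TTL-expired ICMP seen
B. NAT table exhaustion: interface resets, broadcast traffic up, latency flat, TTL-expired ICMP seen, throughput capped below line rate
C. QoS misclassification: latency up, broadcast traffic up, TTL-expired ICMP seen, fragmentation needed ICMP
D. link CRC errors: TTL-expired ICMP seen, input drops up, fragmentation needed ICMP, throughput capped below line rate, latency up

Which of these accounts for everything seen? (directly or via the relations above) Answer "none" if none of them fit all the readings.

A

Per-candidate check:
(A) spanning-tree reconvergence — accounts for every observation (latency up through input drops up → fragmentation needed ICMP → latency up)
(B) NAT table exhaustion — latency up NO; input drops up NO; fragmentation needed ICMP NO; TTL-expired ICMP seen yes; throughput capped below line rate yes; broadcast traffic up yes
(C) QoS misclassification — latency up yes; input drops up NO; fragmentation needed ICMP yes; TTL-expired ICMP seen yes; throughput capped below line rate NO; broadcast traffic up yes
(D) link CRC errors — does not account for broadcast traffic up
Only (A) is consistent with every observation.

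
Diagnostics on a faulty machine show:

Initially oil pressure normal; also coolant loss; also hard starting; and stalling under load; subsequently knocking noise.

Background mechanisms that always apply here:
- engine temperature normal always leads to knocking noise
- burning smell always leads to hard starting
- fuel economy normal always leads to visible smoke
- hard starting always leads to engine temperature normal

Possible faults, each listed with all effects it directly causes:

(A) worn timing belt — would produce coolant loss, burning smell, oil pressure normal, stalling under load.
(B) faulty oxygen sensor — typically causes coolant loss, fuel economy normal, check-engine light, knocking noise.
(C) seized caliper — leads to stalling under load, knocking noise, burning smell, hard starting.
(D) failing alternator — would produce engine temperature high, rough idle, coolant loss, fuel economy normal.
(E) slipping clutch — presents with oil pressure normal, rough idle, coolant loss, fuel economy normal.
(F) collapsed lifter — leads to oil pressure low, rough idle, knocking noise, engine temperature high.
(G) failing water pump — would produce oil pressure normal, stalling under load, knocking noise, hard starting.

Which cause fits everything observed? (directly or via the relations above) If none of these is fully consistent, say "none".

A

Checking each candidate against the observations:
(A) worn timing belt — oil pressure normal yes; coolant loss yes; hard starting yes (via burning smell → hard starting); stalling under load yes; knocking noise yes (via burning smell → hard starting → engine temperature normal → knocking noise)
(B) faulty oxygen sensor — does not account for oil pressure normal, hard starting, stalling under load
(C) seized caliper — oil pressure normal NO; coolant loss NO; hard starting yes; stalling under load yes; knocking noise yes
(D) failing alternator — does not account for oil pressure normal, hard starting, stalling under load, knocking noise
(E) slipping clutch — does not account for hard starting, stalling under load, knocking noise
(F) collapsed lifter — oil pressure normal NO; coolant loss NO; hard starting NO; stalling under load NO; knocking noise yes
(G) failing water pump — does not account for coolant loss
Only (A) is consistent with every observation.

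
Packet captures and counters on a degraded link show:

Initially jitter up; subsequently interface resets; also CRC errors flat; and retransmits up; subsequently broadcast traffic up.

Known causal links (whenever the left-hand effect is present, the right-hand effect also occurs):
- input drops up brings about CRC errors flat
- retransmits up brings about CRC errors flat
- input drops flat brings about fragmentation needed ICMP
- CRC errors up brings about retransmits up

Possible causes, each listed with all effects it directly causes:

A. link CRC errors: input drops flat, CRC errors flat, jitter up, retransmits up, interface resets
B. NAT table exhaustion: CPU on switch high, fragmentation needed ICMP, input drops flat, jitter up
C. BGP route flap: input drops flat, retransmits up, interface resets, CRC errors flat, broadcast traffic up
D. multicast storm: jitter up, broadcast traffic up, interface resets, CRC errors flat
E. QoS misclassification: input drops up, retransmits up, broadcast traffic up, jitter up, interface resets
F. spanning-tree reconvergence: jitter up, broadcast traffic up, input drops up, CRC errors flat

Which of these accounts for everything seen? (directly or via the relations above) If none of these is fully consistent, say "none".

E

Per-candidate check:
(A) link CRC errors — does not account for broadcast traffic up
(B) NAT table exhaustion — does not account for interface resets, CRC errors flat, retransmits up, broadcast traffic up
(C) BGP route flap — jitter up miss; interface resets match; CRC errors flat match; retransmits up match; broadcast traffic up match
(D) multicast storm — jitter up match; interface resets match; CRC errors flat match; retransmits up miss; broadcast traffic up match
(E) QoS misclassification — accounts for every observation (CRC errors flat via retransmits up → CRC errors flat)
(F) spanning-tree reconvergence — does not account for interface resets, retransmits up
Only (E) is consistent with every observation.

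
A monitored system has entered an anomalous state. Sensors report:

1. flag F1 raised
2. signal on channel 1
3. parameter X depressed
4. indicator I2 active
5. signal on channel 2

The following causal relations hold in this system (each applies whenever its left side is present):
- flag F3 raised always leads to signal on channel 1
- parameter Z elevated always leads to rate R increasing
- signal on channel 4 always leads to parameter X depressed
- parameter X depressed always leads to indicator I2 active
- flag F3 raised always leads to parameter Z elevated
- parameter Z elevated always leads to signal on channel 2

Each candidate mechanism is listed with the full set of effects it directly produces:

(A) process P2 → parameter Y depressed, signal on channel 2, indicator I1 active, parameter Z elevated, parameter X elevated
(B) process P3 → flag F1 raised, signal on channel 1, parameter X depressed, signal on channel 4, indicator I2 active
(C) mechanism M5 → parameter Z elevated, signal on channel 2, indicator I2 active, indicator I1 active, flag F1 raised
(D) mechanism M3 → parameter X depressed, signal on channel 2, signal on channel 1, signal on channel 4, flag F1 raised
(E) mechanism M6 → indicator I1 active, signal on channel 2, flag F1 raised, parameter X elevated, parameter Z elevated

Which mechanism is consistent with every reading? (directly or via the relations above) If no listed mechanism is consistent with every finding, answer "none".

Testing each hypothesis:
(A) process P2 — fails on flag F1 raised, signal on channel 1, parameter X depressed, indicator I2 active (predicts parameter X elevated, not parameter X depressed)
(B) process P3 — does not account for signal on channel 2
(C) mechanism M5 — does not account for signal on channel 1, parameter X depressed
(D) mechanism M3 — flag F1 raised match; signal on channel 1 match; parameter X depressed match; indicator I2 active match (via parameter X depressed → indicator I2 active); signal on channel 2 match
(E) mechanism M6 — flag F1 raised match; signal on channel 1 miss; parameter X depressed miss; indicator I2 active miss; signal on channel 2 match
(D) alone accounts for all the evidence.

D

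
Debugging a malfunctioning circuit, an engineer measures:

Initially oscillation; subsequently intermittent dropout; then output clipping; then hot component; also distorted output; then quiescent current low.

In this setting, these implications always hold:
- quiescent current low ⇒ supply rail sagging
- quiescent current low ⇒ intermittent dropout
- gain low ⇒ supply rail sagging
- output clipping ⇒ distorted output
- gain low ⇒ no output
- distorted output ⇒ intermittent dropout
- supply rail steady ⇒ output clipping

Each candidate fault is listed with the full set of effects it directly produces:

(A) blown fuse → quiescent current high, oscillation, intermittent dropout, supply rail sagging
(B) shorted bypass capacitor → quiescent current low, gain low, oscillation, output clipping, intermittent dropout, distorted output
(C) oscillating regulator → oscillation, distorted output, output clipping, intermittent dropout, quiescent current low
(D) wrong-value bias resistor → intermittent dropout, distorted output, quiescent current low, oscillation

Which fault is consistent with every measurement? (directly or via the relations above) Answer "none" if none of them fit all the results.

Per-candidate check:
(A) blown fuse — fails on output clipping, hot component, distorted output, quiescent current low (predicts quiescent current high, not quiescent current low)
(B) shorted bypass capacitor — oscillation +; intermittent dropout +; output clipping +; hot component -; distorted output +; quiescent current low +
(C) oscillating regulator — does not account for hot component
(D) wrong-value bias resistor — oscillation +; intermittent dropout +; output clipping -; hot component -; distorted output +; quiescent current low +
Every candidate fails on at least one observation.

none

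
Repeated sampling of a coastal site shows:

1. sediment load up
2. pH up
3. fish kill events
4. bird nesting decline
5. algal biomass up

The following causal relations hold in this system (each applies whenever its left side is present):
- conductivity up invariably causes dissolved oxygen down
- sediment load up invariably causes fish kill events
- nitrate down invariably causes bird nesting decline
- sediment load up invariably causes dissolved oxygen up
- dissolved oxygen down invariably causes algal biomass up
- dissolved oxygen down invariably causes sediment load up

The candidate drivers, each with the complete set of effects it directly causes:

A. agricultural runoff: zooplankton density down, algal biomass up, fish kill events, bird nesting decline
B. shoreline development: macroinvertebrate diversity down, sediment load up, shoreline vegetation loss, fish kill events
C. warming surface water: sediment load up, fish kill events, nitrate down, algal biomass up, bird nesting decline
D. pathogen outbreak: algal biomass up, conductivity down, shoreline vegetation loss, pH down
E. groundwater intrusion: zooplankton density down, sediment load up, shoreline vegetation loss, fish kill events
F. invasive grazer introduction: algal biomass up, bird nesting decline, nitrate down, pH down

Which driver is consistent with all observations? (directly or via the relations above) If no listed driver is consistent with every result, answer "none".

Testing each hypothesis:
(A) agricultural runoff — does not account for sediment load up, pH up
(B) shoreline development — does not account for pH up, bird nesting decline, algal biomass up
(C) warming surface water — does not account for pH up
(D) pathogen outbreak — sediment load up NO; pH up NO; fish kill events NO; bird nesting decline NO; algal biomass up yes
(E) groundwater intrusion — does not account for pH up, bird nesting decline, algal biomass up
(F) invasive grazer introduction — fails on sediment load up, pH up, fish kill events (predicts pH down, not pH up)
Every candidate fails on at least one observation.

none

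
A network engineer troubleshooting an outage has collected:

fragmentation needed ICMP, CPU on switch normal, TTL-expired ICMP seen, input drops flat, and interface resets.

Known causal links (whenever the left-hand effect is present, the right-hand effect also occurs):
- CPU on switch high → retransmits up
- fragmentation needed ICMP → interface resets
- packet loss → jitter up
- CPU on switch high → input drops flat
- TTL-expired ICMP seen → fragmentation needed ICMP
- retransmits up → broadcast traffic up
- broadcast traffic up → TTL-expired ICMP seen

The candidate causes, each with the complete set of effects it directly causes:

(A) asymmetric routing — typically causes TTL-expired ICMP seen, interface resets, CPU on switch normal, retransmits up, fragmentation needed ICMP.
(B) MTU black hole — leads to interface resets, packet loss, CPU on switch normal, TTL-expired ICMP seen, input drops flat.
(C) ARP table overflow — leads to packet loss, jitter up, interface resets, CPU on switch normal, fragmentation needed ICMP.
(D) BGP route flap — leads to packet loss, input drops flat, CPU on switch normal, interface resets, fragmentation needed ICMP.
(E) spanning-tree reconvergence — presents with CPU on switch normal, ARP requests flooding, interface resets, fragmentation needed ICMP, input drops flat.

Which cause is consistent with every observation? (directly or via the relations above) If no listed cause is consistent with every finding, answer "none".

For each candidate, compare predicted effects to what was observed:
(A) asymmetric routing — does not account for input drops flat
(B) MTU black hole — fragmentation needed ICMP ✓ (by TTL-expired ICMP seen → fragmentation needed ICMP); CPU on switch normal ✓; TTL-expired ICMP seen ✓; input drops flat ✓; interface resets ✓
(C) ARP table overflow — does not account for TTL-expired ICMP seen, input drops flat
(D) BGP route flap — does not account for TTL-expired ICMP seen
(E) spanning-tree reconvergence — does not account for TTL-expired ICMP seen
(B) is the only candidate with no mismatches.

B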